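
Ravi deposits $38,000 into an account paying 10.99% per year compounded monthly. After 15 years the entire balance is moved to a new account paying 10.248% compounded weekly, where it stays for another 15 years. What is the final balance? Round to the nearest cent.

After 15 years at 10.99%: 38,000 × 5.16031187638 ≈ 196,091.8513.
Then 15 years at 10.248%: 196,091.8513 × 4.64451639564 ≈ 910,751.8184.

$910,751.82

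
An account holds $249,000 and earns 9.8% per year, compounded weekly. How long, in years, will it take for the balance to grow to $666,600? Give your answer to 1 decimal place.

(1 + 0.00188462)^(52t) = 666,600/249,000 = 2.6771.
52t·ln(1 + 0.00188462) = ln(2.6771); 52t = 0.98474/0.00188284 ≈ 523.0059.
t ≈ 10.0578 years.

10.1 years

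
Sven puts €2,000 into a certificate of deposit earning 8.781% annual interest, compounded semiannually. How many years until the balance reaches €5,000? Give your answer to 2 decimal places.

(1 + 0.043905)^(2t) = 5,000/2,000 = 2.5.
2t·ln(1 + 0.043905) = ln(2.5); 2t = 0.91629/0.0429685 ≈ 21.3247.
t ≈ 10.6624 years.

10.66 years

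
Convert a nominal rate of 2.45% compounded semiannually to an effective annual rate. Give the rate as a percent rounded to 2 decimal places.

2.47%

EAR = (1 + 2.45%/2)^2 − 1 = (1 + 0.01225)^2 − 1.
(1 + 0.01225)^2 ≈ 1.02465, so EAR ≈ 2.46501%.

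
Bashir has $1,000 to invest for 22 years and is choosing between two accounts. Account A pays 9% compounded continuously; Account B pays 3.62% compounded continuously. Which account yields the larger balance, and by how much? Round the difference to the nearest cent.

Account A, by $5,025.20

A: e^(0.09·22) = e^1.98 ≈ 7.242742985, so 1,000 × 7.242742985 ≈ 7,242.7430.
B: e^(0.0362·22) = e^0.7964 ≈ 2.217543385, so 1,000 × 2.217543385 ≈ 2,217.5434.
Difference ≈ 5,025.1996 in favor of A.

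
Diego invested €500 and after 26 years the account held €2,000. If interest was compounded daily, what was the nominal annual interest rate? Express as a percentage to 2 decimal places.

5.33%

The 9490-period growth factor is 2,000/500 = 4.
r/365 = 4^(1/9490) − 1 ≈ 0.00014609, so r ≈ 365·0.00014609 = 5.33229%.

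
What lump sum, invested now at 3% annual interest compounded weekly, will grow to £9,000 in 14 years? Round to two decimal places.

£5,914.14

Periodic rate = 3%/52 = 0.000576923; 728 periods.
P = 9,000/(1 + 0.03/52)^728 ≈ 9,000/1.521777246 ≈ 5,914.1376.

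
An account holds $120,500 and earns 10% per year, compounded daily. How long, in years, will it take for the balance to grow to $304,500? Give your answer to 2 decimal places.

9.27 years

(1 + 0.000273973)^(365t) = 304,500/120,500 = 2.527.
365t·ln(1 + 0.000273973) = ln(2.527); 365t = 0.92702/0.000273935 ≈ 3384.0914.
t ≈ 9.2715 years.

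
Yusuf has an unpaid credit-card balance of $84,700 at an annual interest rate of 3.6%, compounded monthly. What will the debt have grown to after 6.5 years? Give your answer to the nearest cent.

Periodic rate = 3.6%/12 = 0.003; periods = 12·6.5 = 78.
A = 84,700·(1 + 0.003)^78 ≈ 84,700·1.2632019156 ≈ 106,993.2023.

$106,993.20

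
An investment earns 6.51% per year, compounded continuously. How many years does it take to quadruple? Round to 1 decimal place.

21.3 years

e^(0.0651t) = 4, so 0.0651t = ln 4 ≈ 1.3863.
t ≈ 1.3863/0.0651 ≈ 21.2948.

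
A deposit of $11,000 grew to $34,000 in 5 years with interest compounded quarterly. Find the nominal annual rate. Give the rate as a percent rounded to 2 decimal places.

23.22%

The 20-period growth factor is 34,000/11,000 = 3.09091.
r/4 = 3.09091^(1/20) − 1 ≈ 0.0580454, so r ≈ 4·0.0580454 = 23.21817%.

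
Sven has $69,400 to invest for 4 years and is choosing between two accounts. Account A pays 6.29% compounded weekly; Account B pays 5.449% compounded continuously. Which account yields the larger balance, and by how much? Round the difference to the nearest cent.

Account A, by $2,939.00

A: (1 + 0.0629/52)^208 ≈ 1.2858859718, so 69,400 × 1.2858859718 ≈ 89,240.4864.
B: e^(0.05449·4) = e^0.21796 ≈ 1.2435373251, so 69,400 × 1.2435373251 ≈ 86,301.4904.
Difference ≈ 2,938.9961 in favor of A.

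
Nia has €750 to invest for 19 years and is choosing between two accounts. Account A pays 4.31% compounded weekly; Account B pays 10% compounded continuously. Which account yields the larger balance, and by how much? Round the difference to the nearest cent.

Account B, by €3,313.99

Account A growth factor: (1 + 0.0431/52)^988 ≈ 2.267234522; balance ≈ 1,700.4259.
Account B growth factor: e^(0.1·19) = e^1.9 ≈ 6.685894442; balance ≈ 5,014.4208.
Account B is larger by 3,313.9949.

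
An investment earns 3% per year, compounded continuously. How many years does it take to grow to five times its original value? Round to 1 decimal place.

53.6 years

e^(0.03t) = 5, so 0.03t = ln 5 ≈ 1.6094.
t ≈ 1.6094/0.03 ≈ 53.6479.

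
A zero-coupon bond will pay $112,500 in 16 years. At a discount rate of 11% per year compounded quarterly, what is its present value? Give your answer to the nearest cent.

Growth factor = (1 + 0.0275)^64 ≈ 5.67593162476.
P = 112,500/5.67593162476 ≈ 19,820.5347.

$19,820.53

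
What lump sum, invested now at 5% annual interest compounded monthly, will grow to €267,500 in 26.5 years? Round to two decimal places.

Periodic rate = 5%/12 = 0.00416667; 318 periods.
P = 267,500/(1 + 0.05/12)^318 ≈ 267,500/3.75184315516 ≈ 71,298.2897.

€71,298.29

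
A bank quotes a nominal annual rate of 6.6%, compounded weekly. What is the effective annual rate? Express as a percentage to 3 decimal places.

EAR = (1 + 6.6%/52)^52 − 1 = (1 + 0.00126923)^52 − 1.
(1 + 0.00126923)^52 ≈ 1.068182, so EAR ≈ 6.81820%.

6.818%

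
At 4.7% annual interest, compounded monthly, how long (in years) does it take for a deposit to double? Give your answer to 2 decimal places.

(1 + 0.00391667)^(12t) = 2.
12t = ln 2 / ln(1 + 0.00391667) ≈ 0.69315/0.00390902 ≈ 177.3201.
t ≈ 14.7767.

14.78 years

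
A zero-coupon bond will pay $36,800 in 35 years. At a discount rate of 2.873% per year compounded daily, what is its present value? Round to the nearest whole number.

Periodic rate = 2.873%/365 = 0.0000787123; 12775 periods.
P = 36,800/(1 + 0.02873/365)^12775 ≈ 36,800/2.7333020693 ≈ 13,463.5686.

$13,464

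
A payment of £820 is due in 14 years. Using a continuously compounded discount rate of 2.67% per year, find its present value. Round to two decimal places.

P = A·e^(−rt) = 820·e^(−0.3738).
e^(−0.3738) ≈ 0.688114521, so P ≈ 564.2539.

£564.25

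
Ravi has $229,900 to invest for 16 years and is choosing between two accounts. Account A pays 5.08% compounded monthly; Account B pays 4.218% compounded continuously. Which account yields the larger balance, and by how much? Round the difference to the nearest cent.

Account A, by $65,877.77

A: (1 + 0.0508/12)^192 ≈ 2.2503469704, so 229,900 × 2.2503469704 ≈ 517,354.7685.
B: e^(0.04218·16) = e^0.67488 ≈ 1.96379730615, so 229,900 × 1.96379730615 ≈ 451,477.0007.
Difference ≈ 65,877.7678 in favor of A.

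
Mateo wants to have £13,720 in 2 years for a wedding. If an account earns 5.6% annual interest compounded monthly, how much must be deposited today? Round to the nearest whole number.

£12,269

Growth factor = (1 + 0.056/12)^24 ≈ 1.1182215001.
P = 13,720/1.1182215001 ≈ 12,269.4833.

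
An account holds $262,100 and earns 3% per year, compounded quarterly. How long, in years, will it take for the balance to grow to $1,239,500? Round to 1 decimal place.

(1 + 0.0075)^(4t) = 1,239,500/262,100 = 4.7291.
4t·ln(1 + 0.0075) = ln(4.7291); 4t = 1.5537/0.00747201 ≈ 207.9409.
t ≈ 51.9852 years.

52.0 years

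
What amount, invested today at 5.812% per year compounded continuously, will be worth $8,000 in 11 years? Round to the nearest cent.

P = A·e^(−rt) = 8,000·e^(−0.63932).
e^(−0.63932) ≈ 0.5276511048, so P ≈ 4,221.2088.

$4,221.21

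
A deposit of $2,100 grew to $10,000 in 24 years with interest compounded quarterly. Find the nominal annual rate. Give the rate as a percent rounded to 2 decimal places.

6.56%

(1 + r/4)^96 = 10,000/2,100 = 4.7619.
1 + r/4 = 4.7619^(1/96) ≈ 1.01639, so r/4 ≈ 0.0163896.
r ≈ 4·0.0163896 = 6.55584%.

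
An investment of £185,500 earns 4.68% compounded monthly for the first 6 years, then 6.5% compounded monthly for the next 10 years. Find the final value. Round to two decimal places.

After 6 years at 4.68%: 185,500 × 1.32346574405 ≈ 245,502.8955.
Then 10 years at 6.5%: 245,502.8955 × 1.91218375213 ≈ 469,446.6479.

£469,446.65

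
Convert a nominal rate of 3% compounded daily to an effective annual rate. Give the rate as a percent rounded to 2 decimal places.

EAR = (1 + 3%/365)^365 − 1 = (1 + 0.0000821918)^365 − 1.
(1 + 0.0000821918)^365 ≈ 1.030453, so EAR ≈ 3.04533%.

3.05%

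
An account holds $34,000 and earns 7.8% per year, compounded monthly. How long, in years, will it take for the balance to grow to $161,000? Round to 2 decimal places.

We need (1 + 0.0065)^(12t) = 4.7353, so 12t = ln 4.7353 / ln 1.0065 ≈ 240.0142.
t ≈ 240.0142/12 = 20.0012 years.

20.00 years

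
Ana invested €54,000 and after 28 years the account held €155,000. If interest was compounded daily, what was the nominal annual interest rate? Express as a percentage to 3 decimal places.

3.766%

The 10220-period growth factor is 155,000/54,000 = 2.87037.
r/365 = 2.87037^(1/10220) − 1 ≈ 0.00010318, so r ≈ 365·0.00010318 = 3.76606%.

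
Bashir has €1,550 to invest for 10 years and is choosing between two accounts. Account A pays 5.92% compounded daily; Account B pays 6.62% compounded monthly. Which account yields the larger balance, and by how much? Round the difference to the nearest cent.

A: (1 + 0.0592/365)^3650 ≈ 1.807513233, so 1,550 × 1.807513233 ≈ 2,801.6455.
B: (1 + 0.0662/12)^120 ≈ 1.935141928, so 1,550 × 1.935141928 ≈ 2,999.4700.
Difference ≈ 197.8245 in favor of B.

Account B, by €197.82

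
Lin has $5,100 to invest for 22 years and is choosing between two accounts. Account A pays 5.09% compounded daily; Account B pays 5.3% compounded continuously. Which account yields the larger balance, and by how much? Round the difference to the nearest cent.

Account A growth factor: (1 + 0.0509/365)^8030 ≈ 3.0640020718; balance ≈ 15,626.4106.
Account B growth factor: e^(0.053·22) = e^1.166 ≈ 3.2091304096; balance ≈ 16,366.5651.
Account B is larger by 740.1545.

Account B, by $740.15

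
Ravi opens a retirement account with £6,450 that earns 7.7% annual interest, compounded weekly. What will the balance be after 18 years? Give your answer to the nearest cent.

Growth factor = (1 + 0.077/52)^936 ≈ 3.9947253915.
A ≈ 6,450 × 3.9947253915 ≈ 25,765.9788.

£25,765.98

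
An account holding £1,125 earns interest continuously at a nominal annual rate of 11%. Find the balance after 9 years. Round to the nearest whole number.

£3,028

A = P·e^(rt) = 1,125·e^(0.11·9) = 1,125·e^0.99.
e^0.99 ≈ 2.691234472, so A ≈ 3,027.6388.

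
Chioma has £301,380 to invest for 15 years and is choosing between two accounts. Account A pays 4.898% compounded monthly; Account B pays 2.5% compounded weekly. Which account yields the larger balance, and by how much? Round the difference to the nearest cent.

A: (1 + 0.04898/12)^180 ≈ 2.08174121753, so 301,380 × 2.08174121753 ≈ 627,395.1681.
B: (1 + 0.025/52)^780 ≈ 1.45486030347, so 301,380 × 1.45486030347 ≈ 438,465.7983.
Difference ≈ 188,929.3699 in favor of A.

Account A, by £188,929.37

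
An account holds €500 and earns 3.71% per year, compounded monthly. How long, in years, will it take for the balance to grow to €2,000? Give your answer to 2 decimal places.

37.42 years

We need (1 + 0.00309167)^(12t) = 4, so 12t = ln 4 / ln 1.003092 ≈ 449.0899.
t ≈ 449.0899/12 = 37.4242 years.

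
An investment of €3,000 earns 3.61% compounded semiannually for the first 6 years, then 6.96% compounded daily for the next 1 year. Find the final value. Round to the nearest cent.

After 6 years at 3.61%: 3,000 × 1.23945082 ≈ 3,718.3525.
Then 1 years at 6.96%: 3,718.3525 × 1.072072151 ≈ 3,986.3421.

€3,986.34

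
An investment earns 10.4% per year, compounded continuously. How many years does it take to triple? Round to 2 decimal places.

10.56 years

e^(0.104t) = 3, so 0.104t = ln 3 ≈ 1.0986.
t ≈ 1.0986/0.104 ≈ 10.5636.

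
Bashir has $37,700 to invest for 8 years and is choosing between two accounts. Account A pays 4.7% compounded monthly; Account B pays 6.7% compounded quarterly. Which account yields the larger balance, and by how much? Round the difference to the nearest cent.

Account A growth factor: (1 + 0.047/12)^96 ≈ 1.4553778879; balance ≈ 54,867.7464.
Account B growth factor: (1 + 0.01675)^32 ≈ 1.701585572; balance ≈ 64,149.7761.
Account B is larger by 9,282.0297.

Account B, by $9,282.03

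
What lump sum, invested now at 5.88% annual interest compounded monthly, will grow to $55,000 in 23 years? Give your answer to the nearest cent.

Growth factor = (1 + 0.0049)^276 ≈ 3.853945405.
P = 55,000/3.853945405 ≈ 14,271.0896.

$14,271.09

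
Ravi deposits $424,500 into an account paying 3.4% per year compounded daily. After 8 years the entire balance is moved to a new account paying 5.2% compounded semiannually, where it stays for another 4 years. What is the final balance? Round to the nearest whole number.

$684,194

After 8 years at 3.4%: 424,500 × 1.31257037395 ≈ 557,186.1237.
Then 4 years at 5.2%: 557,186.1237 × 1.22794491839 ≈ 684,193.8692.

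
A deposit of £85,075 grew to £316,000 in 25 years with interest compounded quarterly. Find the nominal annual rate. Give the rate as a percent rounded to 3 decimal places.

5.283%

(1 + r/4)^100 = 316,000/85,075 = 3.71437.
1 + r/4 = 3.71437^(1/100) ≈ 1.013209, so r/4 ≈ 0.0132086.
r ≈ 4·0.0132086 = 5.28342%.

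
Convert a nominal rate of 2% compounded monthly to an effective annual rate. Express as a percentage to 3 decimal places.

One year is 12 periods at 0.00166667 each: (1 + 0.00166667)^12 ≈ 1.020184.
EAR = 1.020184 − 1 ≈ 2.01844%.

2.018%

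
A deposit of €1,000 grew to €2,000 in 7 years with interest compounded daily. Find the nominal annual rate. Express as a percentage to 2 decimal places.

(1 + r/365)^2555 = 2,000/1,000 = 2.
1 + r/365 = 2^(1/2555) ≈ 1.000271, so r/365 ≈ 0.000271327.
r ≈ 365·0.000271327 = 9.90345%.

9.90%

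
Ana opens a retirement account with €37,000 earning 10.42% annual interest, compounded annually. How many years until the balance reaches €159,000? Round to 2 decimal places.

14.71 years

We need (1 + 0.1042)^t = 4.2973, so t = ln 4.2973 / ln 1.1042 ≈ 14.7091.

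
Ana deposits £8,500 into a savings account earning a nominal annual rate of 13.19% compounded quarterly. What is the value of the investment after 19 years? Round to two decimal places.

Growth factor = (1 + 0.032975)^76 ≈ 11.7713324856.
A ≈ 8,500 × 11.7713324856 ≈ 100,056.3261.

£100,056.33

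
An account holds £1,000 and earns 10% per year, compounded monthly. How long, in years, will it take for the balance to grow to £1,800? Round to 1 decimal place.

5.9 years

We need (1 + 0.00833333)^(12t) = 1.8, so 12t = ln 1.8 / ln 1.008333 ≈ 70.8279.
t ≈ 70.8279/12 = 5.9023 years.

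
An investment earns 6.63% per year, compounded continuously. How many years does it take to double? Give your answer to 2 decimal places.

10.45 years

e^(0.0663t) = 2, so 0.0663t = ln 2 ≈ 0.69315.
t ≈ 0.69315/0.0663 ≈ 10.4547.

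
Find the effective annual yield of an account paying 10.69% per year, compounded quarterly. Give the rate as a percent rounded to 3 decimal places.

11.126%

EAR = (1 + 10.69%/4)^4 − 1 = (1 + 0.026725)^4 − 1.
(1 + 0.026725)^4 ≈ 1.111262, so EAR ≈ 11.12622%.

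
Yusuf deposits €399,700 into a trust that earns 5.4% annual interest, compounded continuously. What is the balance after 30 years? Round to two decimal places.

A = P·e^(rt) = 399,700·e^(0.054·30) = 399,700·e^1.62.
e^1.62 ≈ 5.053090316564, so A ≈ 2,019,720.1995.

€2,019,720.20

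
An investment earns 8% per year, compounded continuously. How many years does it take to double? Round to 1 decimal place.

e^(0.08t) = 2, so 0.08t = ln 2 ≈ 0.69315.
t ≈ 0.69315/0.08 ≈ 8.6643.

8.7 years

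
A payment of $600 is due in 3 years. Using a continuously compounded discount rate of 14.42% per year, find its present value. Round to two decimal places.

P = A·e^(−rt) = 600·e^(−0.4326).
e^(−0.4326) ≈ 0.648819968, so P ≈ 389.2920.

$389.29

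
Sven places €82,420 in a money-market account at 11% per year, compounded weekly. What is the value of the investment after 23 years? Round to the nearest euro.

€1,031,899

Periodic rate = 11%/52 = 0.00211538; periods = 52·23 = 1196.
A = 82,420·(1 + 0.11/52)^1196 ≈ 82,420·12.52000551637 ≈ 1,031,898.8547.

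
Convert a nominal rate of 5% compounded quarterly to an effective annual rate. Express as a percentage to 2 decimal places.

EAR = (1 + 5%/4)^4 − 1 = (1 + 0.0125)^4 − 1.
(1 + 0.0125)^4 ≈ 1.050945, so EAR ≈ 5.09453%.

5.09%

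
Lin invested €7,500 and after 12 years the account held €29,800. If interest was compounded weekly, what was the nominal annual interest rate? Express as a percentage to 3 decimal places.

11.509%

(1 + r/52)^624 = 29,800/7,500 = 3.97333.
1 + r/52 = 3.97333^(1/624) ≈ 1.002213, so r/52 ≈ 0.00221335.
r ≈ 52·0.00221335 = 11.50943%.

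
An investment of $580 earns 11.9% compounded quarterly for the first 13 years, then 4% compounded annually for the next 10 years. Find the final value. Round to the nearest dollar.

$3,943

After 13 years at 11.9%: 580 × 4.592547245 ≈ 2,663.6774.
Then 10 years at 4%: 2,663.6774 × 1.480244285 ≈ 3,942.8933.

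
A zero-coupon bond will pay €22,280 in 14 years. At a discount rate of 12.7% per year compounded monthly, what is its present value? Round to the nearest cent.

Periodic rate = 12.7%/12 = 0.0105833; 168 periods.
P = 22,280/(1 + 0.127/12)^168 ≈ 22,280/5.8629757212 ≈ 3,800.1181.

€3,800.12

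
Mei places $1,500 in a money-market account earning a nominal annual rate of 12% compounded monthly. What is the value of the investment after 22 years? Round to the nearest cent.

Growth factor = (1 + 0.01)^264 ≈ 13.830652785.
A ≈ 1,500 × 13.830652785 ≈ 20,745.9792.

$20,745.98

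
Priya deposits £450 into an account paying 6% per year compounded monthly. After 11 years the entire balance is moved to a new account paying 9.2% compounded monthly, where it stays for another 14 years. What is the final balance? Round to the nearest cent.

After 11 years at 6%: 450 × 1.931613144 ≈ 869.2259.
Then 14 years at 9.2%: 869.2259 × 3.607762441 ≈ 3,135.9606.

£3,135.96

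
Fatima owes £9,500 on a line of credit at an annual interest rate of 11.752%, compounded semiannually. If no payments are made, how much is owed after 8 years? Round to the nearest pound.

Periodic rate = 11.752%/2 = 0.05876; periods = 2·8 = 16.
A = 9,500·(1 + 0.05876)^16 ≈ 9,500·2.4932188653 ≈ 23,685.5792.

£23,686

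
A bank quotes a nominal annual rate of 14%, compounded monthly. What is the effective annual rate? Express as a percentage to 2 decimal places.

EAR = (1 + 14%/12)^12 − 1 = (1 + 0.0116667)^12 − 1.
(1 + 0.0116667)^12 ≈ 1.149342, so EAR ≈ 14.93420%.

14.93%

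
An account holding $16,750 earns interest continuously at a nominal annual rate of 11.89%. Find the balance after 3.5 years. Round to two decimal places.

$25,394.90

A = P·e^(rt) = 16,750·e^(0.1189·3.5) = 16,750·e^0.41615.
e^0.41615 ≈ 1.5161132688, so A ≈ 25,394.8973.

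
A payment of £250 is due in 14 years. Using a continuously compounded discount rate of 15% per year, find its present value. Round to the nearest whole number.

£31

P = A·e^(−rt) = 250·e^(−2.1).
e^(−2.1) ≈ 0.122456428, so P ≈ 30.6141.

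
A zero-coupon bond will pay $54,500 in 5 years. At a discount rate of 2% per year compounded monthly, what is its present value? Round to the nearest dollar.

$49,318

Periodic rate = 2%/12 = 0.00166667; 60 periods.
P = 54,500/(1 + 0.02/12)^60 ≈ 54,500/1.1050789265 ≈ 49,317.7444.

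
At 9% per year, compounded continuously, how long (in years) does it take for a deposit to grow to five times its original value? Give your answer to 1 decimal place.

17.9 years

e^(0.09t) = 5, so 0.09t = ln 5 ≈ 1.6094.
t ≈ 1.6094/0.09 ≈ 17.8826.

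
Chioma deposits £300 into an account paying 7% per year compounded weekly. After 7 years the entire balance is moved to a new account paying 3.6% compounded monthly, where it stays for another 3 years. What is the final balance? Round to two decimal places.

Phase 1: 300·(1 + 0.07/52)^364 ≈ 489.5335.
Phase 2: 489.5335·(1 + 0.003)^36 ≈ 545.2756.

£545.28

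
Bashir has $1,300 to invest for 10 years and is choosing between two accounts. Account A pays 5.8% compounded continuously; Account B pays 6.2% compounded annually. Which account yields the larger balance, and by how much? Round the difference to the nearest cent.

Account A growth factor: e^(0.058·10) = e^0.58 ≈ 1.786038431; balance ≈ 2,321.8500.
Account B growth factor: (1 + 0.062)^10 ≈ 1.824925617; balance ≈ 2,372.4033.
Account B is larger by 50.5533.

Account B, by $50.55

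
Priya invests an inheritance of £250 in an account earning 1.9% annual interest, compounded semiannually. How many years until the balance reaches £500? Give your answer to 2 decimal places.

36.65 years

(1 + 0.0095)^(2t) = 500/250 = 2.
2t·ln(1 + 0.0095) = ln(2); 2t = 0.69315/0.00945516 ≈ 73.3089.
t ≈ 36.6544 years.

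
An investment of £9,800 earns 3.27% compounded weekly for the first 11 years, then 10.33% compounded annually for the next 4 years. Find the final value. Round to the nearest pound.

After 11 years at 3.27%: 9,800 × 1.4327374993 ≈ 14,040.8275.
Then 4 years at 10.33%: 14,040.8275 × 1.4817484196 ≈ 20,804.9739.

£20,805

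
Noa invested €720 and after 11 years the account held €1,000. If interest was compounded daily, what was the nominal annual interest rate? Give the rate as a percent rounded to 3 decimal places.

2.987%

The 4015-period growth factor is 1,000/720 = 1.38889.
r/365 = 1.38889^(1/4015) − 1 ≈ 0.0000818225, so r ≈ 365·0.0000818225 = 2.98652%.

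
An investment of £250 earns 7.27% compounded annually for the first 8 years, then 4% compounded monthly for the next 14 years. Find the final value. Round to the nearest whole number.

Phase 1: 250·(1 + 0.0727)^8 ≈ 438.2947.
Phase 2: 438.2947·(1 + 0.04/12)^168 ≈ 766.5963.

£767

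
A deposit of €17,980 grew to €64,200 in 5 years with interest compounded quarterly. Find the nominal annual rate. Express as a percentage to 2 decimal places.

(1 + r/4)^20 = 64,200/17,980 = 3.57063.
1 + r/4 = 3.57063^(1/20) ≈ 1.065706, so r/4 ≈ 0.0657056.
r ≈ 4·0.0657056 = 26.28226%.

26.28%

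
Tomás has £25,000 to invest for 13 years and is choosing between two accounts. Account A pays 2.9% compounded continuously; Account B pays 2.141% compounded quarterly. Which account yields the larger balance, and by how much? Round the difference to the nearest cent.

A: e^(0.029·13) = e^0.377 ≈ 1.4579043094, so 25,000 × 1.4579043094 ≈ 36,447.6077.
B: (1 + 0.0053525)^52 ≈ 1.319941961, so 25,000 × 1.319941961 ≈ 32,998.5490.
Difference ≈ 3,449.0587 in favor of A.

Account A, by £3,449.06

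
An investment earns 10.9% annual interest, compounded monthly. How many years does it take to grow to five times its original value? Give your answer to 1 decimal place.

14.8 years

(1 + 0.00908333)^(12t) = 5.
12t = ln 5 / ln(1 + 0.00908333) ≈ 1.6094/0.00904233 ≈ 177.9893.
t ≈ 14.8324.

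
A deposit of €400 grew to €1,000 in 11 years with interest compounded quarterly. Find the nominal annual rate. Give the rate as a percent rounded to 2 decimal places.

The 44-period growth factor is 1,000/400 = 2.5.
r/4 = 2.5^(1/44) − 1 ≈ 0.0210431, so r ≈ 4·0.0210431 = 8.41726%.

8.42%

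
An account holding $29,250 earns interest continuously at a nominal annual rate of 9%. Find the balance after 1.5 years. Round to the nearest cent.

$33,477.70

A = P·e^(rt) = 29,250·e^(0.09·1.5) = 29,250·e^0.135.
e^0.135 ≈ 1.1445367844, so A ≈ 33,477.7009.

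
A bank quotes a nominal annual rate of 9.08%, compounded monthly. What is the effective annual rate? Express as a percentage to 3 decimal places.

EAR = (1 + 9.08%/12)^12 − 1 = (1 + 0.00756667)^12 − 1.
(1 + 0.00756667)^12 ≈ 1.094676, so EAR ≈ 9.46757%.

9.468%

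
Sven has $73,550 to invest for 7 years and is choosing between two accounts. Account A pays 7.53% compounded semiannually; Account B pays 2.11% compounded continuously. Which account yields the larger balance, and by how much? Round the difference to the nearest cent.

A: (1 + 0.03765)^14 ≈ 1.67769289664, so 73,550 × 1.67769289664 ≈ 123,394.3125.
B: e^(0.0211·7) = e^0.1477 ≈ 1.1591650947, so 73,550 × 1.1591650947 ≈ 85,256.5927.
Difference ≈ 38,137.7198 in favor of A.

Account A, by $38,137.72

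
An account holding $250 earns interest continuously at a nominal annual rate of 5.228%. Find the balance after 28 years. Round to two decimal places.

A = P·e^(rt) = 250·e^(0.05228·28) = 250·e^1.46384.
e^1.46384 ≈ 4.322526201, so A ≈ 1,080.6316.

$1,080.63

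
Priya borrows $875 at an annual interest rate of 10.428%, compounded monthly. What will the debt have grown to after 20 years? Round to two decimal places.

Periodic rate = 10.428%/12 = 0.00869; periods = 12·20 = 240.
A = 875·(1 + 0.00869)^240 ≈ 875·7.977221972 ≈ 6,980.0692.

$6,980.07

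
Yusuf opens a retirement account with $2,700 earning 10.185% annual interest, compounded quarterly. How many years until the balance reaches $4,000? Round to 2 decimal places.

3.91 years

(1 + 0.0254625)^(4t) = 4,000/2,700 = 1.4815.
4t·ln(1 + 0.0254625) = ln(1.4815); 4t = 0.39304/0.0251437 ≈ 15.6318.
t ≈ 3.9080 years.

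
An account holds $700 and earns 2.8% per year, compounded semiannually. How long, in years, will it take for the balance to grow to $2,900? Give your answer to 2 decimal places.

We need (1 + 0.014)^(2t) = 4.1429, so 2t = ln 4.1429 / ln 1.014 ≈ 102.2366.
t ≈ 102.2366/2 = 51.1183 years.

51.12 years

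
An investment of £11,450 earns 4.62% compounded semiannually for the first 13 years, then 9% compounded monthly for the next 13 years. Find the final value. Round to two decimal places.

£66,512.65

After 13 years at 4.62%: 11,450 × 1.8107988137 ≈ 20,733.6464.
Then 13 years at 9%: 20,733.6464 × 3.2079570928 ≈ 66,512.6481.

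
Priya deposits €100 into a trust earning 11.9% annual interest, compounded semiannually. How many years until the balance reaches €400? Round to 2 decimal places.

11.99 years

(1 + 0.0595)^(2t) = 400/100 = 4.
2t·ln(1 + 0.0595) = ln(4); 2t = 1.3863/0.0577971 ≈ 23.9855.
t ≈ 11.9928 years.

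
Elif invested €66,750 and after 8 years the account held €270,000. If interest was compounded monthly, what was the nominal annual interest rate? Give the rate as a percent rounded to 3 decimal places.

(1 + r/12)^96 = 270,000/66,750 = 4.04494.
1 + r/12 = 4.04494^(1/96) ≈ 1.014663, so r/12 ≈ 0.0146634.
r ≈ 12·0.0146634 = 17.59611%.

17.596%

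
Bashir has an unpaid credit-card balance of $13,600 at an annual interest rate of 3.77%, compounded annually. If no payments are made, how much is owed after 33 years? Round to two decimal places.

$46,122.08

Annual rate = 3.77% = 0.0377; years = 33.
A = 13,600·(1 + 0.0377)^33 ≈ 13,600·3.3913292231 ≈ 46,122.0774.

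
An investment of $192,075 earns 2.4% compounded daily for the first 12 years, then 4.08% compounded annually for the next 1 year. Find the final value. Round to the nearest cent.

$266,631.11

After 12 years at 2.4%: 192,075 × 1.33374467606 ≈ 256,179.0087.
Then 1 years at 4.08%: 256,179.0087 × 1.0408 ≈ 266,631.1122.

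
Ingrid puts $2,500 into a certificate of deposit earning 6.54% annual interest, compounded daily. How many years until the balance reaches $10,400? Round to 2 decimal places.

21.80 years

(1 + 0.000179178)^(365t) = 10,400/2,500 = 4.16.
365t·ln(1 + 0.000179178) = ln(4.16); 365t = 1.4255/0.000179162 ≈ 7956.5690.
t ≈ 21.7988 years.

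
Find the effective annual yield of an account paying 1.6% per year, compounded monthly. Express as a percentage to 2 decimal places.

1.61%

EAR = (1 + 1.6%/12)^12 − 1 = (1 + 0.00133333)^12 − 1.
(1 + 0.00133333)^12 ≈ 1.016118, so EAR ≈ 1.61179%.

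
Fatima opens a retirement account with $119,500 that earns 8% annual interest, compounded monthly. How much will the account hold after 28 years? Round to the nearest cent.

$1,114,189.74

Periodic rate = 8%/12 = 0.00666667; periods = 12·28 = 336.
A = 119,500·(1 + 0.08/12)^336 ≈ 119,500·9.323763474557 ≈ 1,114,189.7352.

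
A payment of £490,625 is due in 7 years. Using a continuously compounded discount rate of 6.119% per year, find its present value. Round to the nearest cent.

P = A·e^(−rt) = 490,625·e^(−0.42833).
e^(−0.42833) ≈ 0.651596352519, so P ≈ 319,689.4605.

£319,689.46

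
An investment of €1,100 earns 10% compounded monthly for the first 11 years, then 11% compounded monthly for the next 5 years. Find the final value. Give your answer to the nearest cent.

€5,687.36

Phase 1: 1,100·(1 + 0.1/12)^132 ≈ 3,289.5545.
Phase 2: 3,289.5545·(1 + 0.11/12)^60 ≈ 5,687.3626.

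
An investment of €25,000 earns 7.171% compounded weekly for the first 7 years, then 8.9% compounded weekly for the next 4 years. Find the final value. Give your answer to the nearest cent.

€58,920.89

Phase 1: 25,000·(1 + 0.07171/52)^364 ≈ 41,285.0325.
Phase 2: 41,285.0325·(1 + 0.089/52)^208 ≈ 58,920.8913.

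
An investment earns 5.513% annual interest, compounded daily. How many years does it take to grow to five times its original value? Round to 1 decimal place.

29.2 years

(1 + 0.000151041)^(365t) = 5.
365t = ln 5 / ln(1 + 0.000151041) ≈ 1.6094/0.00015103 ≈ 10656.4339.
t ≈ 29.1957.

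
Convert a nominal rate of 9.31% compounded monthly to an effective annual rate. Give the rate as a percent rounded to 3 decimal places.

One year is 12 periods at 0.00775833 each: (1 + 0.00775833)^12 ≈ 1.097177.
EAR = 1.097177 − 1 ≈ 9.71772%.

9.718%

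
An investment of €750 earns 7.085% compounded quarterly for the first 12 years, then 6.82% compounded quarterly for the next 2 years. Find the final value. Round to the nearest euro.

€1,994

Phase 1: 750·(1 + 0.0177125)^48 ≈ 1,742.0735.
Phase 2: 1,742.0735·(1 + 0.01705)^8 ≈ 1,994.3663.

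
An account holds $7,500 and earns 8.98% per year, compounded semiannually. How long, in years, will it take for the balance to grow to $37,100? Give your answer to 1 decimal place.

18.2 years

(1 + 0.0449)^(2t) = 37,100/7,500 = 4.9467.
2t·ln(1 + 0.0449) = ln(4.9467); 2t = 1.5987/0.0439212 ≈ 36.3996.
t ≈ 18.1998 years.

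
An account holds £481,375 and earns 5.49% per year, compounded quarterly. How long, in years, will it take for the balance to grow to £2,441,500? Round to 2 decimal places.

We need (1 + 0.013725)^(4t) = 5.0719, so 4t = ln 5.0719 / ln 1.013725 ≈ 119.1139.
t ≈ 119.1139/4 = 29.7785 years.

29.78 years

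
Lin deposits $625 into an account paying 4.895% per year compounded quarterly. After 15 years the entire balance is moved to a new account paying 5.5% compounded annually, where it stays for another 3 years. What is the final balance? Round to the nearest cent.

After 15 years at 4.895%: 625 × 2.074652412 ≈ 1,296.6578.
Then 3 years at 5.5%: 1,296.6578 × 1.174241375 ≈ 1,522.5892.

$1,522.59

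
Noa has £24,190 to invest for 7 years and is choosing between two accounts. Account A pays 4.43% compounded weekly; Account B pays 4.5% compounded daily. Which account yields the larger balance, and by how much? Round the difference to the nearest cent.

Account A growth factor: (1 + 0.0443/52)^364 ≈ 1.3633814638; balance ≈ 32,980.1976.
Account B growth factor: (1 + 0.045/365)^2555 ≈ 1.370232706; balance ≈ 33,145.9292.
Account B is larger by 165.7315.

Account B, by £165.73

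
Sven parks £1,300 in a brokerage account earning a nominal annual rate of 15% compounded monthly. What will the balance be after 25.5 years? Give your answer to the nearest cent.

Periodic rate = 15%/12 = 0.0125; periods = 12·25.5 = 306.
A = 1,300·(1 + 0.0125)^306 ≈ 1,300·44.758936341 ≈ 58,186.6172.

£58,186.62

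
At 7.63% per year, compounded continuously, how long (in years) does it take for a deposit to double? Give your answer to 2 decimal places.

9.08 years

e^(0.0763t) = 2, so 0.0763t = ln 2 ≈ 0.69315.
t ≈ 0.69315/0.0763 ≈ 9.0845.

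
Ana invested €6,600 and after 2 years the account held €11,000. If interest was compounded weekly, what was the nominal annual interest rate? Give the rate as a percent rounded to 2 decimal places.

(1 + r/52)^104 = 11,000/6,600 = 1.66667.
1 + r/52 = 1.66667^(1/104) ≈ 1.004924, so r/52 ≈ 0.00492387.
r ≈ 52·0.00492387 = 25.60411%.

25.60%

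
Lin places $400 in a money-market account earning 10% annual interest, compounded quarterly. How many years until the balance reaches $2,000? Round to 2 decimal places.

16.29 years

(1 + 0.025)^(4t) = 2,000/400 = 5.
4t·ln(1 + 0.025) = ln(5); 4t = 1.6094/0.0246926 ≈ 65.1789.
t ≈ 16.2947 years.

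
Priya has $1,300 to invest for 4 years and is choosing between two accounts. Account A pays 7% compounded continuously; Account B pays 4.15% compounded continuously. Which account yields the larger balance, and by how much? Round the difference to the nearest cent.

Account A growth factor: e^(0.07·4) = e^0.28 ≈ 1.323129812; balance ≈ 1,720.0688.
Account B growth factor: e^(0.0415·4) = e^0.166 ≈ 1.180573102; balance ≈ 1,534.7450.
Account A is larger by 185.3237.

Account A, by $185.32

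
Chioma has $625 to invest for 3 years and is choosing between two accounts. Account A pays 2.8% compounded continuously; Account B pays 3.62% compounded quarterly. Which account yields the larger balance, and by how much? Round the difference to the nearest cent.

Account A growth factor: e^(0.028·3) = e^0.084 ≈ 1.08762889; balance ≈ 679.7681.
Account B growth factor: (1 + 0.00905)^12 ≈ 1.114172; balance ≈ 696.3575.
Account B is larger by 16.5894.

Account B, by $16.59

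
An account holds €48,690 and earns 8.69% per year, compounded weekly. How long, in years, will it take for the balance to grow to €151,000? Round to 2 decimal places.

13.04 years

We need (1 + 0.00167115)^(52t) = 3.1013, so 52t = ln 3.1013 / ln 1.001671 ≈ 677.8261.
t ≈ 677.8261/52 = 13.0351 years.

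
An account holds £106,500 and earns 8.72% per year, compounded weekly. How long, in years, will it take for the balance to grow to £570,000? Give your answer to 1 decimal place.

We need (1 + 0.00167692)^(52t) = 5.3521, so 52t = ln 5.3521 / ln 1.001677 ≈ 1001.1774.
t ≈ 1001.1774/52 = 19.2534 years.

19.3 years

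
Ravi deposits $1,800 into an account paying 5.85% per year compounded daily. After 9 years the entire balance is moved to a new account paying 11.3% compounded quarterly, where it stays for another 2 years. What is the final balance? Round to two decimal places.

$3,808.03

After 9 years at 5.85%: 1,800 × 1.692925017 ≈ 3,047.2650.
Then 2 years at 11.3%: 3,047.2650 × 1.24965389 ≈ 3,808.0266.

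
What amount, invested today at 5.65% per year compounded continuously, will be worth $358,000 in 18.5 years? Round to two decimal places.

P = A·e^(−rt) = 358,000·e^(−1.04525).
e^(−1.04525) ≈ 0.351603907413, so P ≈ 125,874.1989.

$125,874.20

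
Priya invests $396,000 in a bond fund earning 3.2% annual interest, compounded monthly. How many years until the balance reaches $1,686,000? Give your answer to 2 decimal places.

(1 + 0.00266667)^(12t) = 1,686,000/396,000 = 4.2576.
12t·ln(1 + 0.00266667) = ln(4.2576); 12t = 1.4487/0.00266312 ≈ 543.9865.
t ≈ 45.3322 years.

45.33 years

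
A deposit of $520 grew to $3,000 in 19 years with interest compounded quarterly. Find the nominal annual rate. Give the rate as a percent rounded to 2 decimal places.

9.33%

(1 + r/4)^76 = 3,000/520 = 5.76923.
1 + r/4 = 5.76923^(1/76) ≈ 1.023328, so r/4 ≈ 0.0233277.
r ≈ 4·0.0233277 = 9.33106%.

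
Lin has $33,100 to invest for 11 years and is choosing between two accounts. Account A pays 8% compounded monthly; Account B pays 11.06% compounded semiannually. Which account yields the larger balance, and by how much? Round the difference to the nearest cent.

Account A growth factor: (1 + 0.08/12)^132 ≈ 2.4038692793; balance ≈ 79,568.0731.
Account B growth factor: (1 + 0.0553)^22 ≈ 3.26791415172; balance ≈ 108,167.9584.
Account B is larger by 28,599.8853.

Account B, by $28,599.89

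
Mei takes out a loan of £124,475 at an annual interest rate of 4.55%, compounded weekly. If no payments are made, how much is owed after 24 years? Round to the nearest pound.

Growth factor = (1 + 0.000875)^1248 ≈ 2.97880593869.
A ≈ 124,475 × 2.97880593869 ≈ 370,786.8692.

£370,787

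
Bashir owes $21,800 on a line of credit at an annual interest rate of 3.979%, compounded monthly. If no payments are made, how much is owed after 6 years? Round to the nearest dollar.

Growth factor = (1 + 0.03979/12)^72 ≈ 1.2691470514.
A ≈ 21,800 × 1.2691470514 ≈ 27,667.4057.

$27,667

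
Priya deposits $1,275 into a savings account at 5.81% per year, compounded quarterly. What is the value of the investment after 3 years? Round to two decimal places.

$1,515.87

Growth factor = (1 + 0.014525)^12 ≈ 1.188921117.
A ≈ 1,275 × 1.188921117 ≈ 1,515.8744.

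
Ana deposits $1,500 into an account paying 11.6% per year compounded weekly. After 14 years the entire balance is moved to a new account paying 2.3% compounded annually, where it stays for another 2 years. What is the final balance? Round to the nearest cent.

$7,949.71

Phase 1: 1,500·(1 + 0.116/52)^728 ≈ 7,596.2630.
Phase 2: 7,596.2630·(1 + 0.023)^2 ≈ 7,949.7095.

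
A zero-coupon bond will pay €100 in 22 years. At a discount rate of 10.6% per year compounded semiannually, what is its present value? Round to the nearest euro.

€10

Growth factor = (1 + 0.053)^44 ≈ 9.701711.
P = 100/9.701711 ≈ 10.3075.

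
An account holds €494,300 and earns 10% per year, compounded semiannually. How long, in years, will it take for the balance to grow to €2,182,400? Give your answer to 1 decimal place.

15.2 years

(1 + 0.05)^(2t) = 2,182,400/494,300 = 4.4151.
2t·ln(1 + 0.05) = ln(4.4151); 2t = 1.485/0.0487902 ≈ 30.4372.
t ≈ 15.2186 years.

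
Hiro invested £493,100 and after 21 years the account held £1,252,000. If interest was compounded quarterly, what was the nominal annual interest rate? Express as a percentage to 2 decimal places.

4.46%

The 84-period growth factor is 1,252,000/493,100 = 2.53904.
r/4 = 2.53904^(1/84) − 1 ≈ 0.0111544, so r ≈ 4·0.0111544 = 4.46177%.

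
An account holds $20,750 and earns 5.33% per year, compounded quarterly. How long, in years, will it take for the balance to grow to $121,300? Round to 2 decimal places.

33.35 years

We need (1 + 0.013325)^(4t) = 5.8458, so 4t = ln 5.8458 / ln 1.013325 ≈ 133.3928.
t ≈ 133.3928/4 = 33.3482 years.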